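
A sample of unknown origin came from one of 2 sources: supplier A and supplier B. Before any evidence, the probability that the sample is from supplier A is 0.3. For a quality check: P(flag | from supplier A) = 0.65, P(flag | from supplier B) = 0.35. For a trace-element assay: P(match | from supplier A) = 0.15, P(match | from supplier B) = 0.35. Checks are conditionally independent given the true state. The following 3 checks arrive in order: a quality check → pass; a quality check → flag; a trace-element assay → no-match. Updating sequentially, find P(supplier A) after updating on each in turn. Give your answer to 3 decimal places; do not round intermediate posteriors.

After a quality check='pass': P(supplier A) = 0.35·0.3000 / (0.35·0.3000 + 0.65·0.7000) ≈ 0.1875
After a quality check='flag': P(supplier A) = 0.65·0.1875 / (0.65·0.1875 + 0.35·0.8125) ≈ 0.3000
After a trace-element assay='no-match': P(supplier A) = 0.85·0.3000 / (0.85·0.3000 + 0.65·0.7000) ≈ 0.3592

0.359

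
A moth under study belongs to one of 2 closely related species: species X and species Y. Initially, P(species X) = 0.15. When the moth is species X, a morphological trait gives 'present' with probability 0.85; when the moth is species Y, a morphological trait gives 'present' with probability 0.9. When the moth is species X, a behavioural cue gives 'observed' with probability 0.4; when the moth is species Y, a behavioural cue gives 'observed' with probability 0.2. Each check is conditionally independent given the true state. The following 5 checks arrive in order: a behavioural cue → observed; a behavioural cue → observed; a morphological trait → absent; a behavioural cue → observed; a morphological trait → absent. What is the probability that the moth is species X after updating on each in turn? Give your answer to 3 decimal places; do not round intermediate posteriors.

0.761

After a behavioural cue='observed': P(species X) = 0.4·0.1500 / (0.4·0.1500 + 0.2·0.8500) ≈ 0.2609
After a behavioural cue='observed': P(species X) = 0.4·0.2609 / (0.4·0.2609 + 0.2·0.7391) ≈ 0.4138
After a morphological trait='absent': P(species X) = 0.15·0.4138 / (0.15·0.4138 + 0.1·0.5862) ≈ 0.5143
After a behavioural cue='observed': P(species X) = 0.4·0.5143 / (0.4·0.5143 + 0.2·0.4857) ≈ 0.6792
After a morphological trait='absent': P(species X) = 0.15·0.6792 / (0.15·0.6792 + 0.1·0.3208) ≈ 0.7606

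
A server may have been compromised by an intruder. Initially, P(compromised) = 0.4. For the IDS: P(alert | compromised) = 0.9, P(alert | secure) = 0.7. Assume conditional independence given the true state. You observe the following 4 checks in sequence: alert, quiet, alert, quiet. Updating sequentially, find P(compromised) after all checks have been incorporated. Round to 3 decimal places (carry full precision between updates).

Apply Bayes' rule sequentially, carrying P(compromised) forward.
After 'alert': P(compromised) = 0.9·0.4000 / (0.9·0.4000 + 0.7·0.6000) ≈ 0.4615
After 'quiet': P(compromised) = 0.1·0.4615 / (0.1·0.4615 + 0.3·0.5385) ≈ 0.2222
After 'alert': P(compromised) = 0.9·0.2222 / (0.9·0.2222 + 0.7·0.7778) ≈ 0.2687
After 'quiet': P(compromised) = 0.1·0.2687 / (0.1·0.2687 + 0.3·0.7313) ≈ 0.1091

0.109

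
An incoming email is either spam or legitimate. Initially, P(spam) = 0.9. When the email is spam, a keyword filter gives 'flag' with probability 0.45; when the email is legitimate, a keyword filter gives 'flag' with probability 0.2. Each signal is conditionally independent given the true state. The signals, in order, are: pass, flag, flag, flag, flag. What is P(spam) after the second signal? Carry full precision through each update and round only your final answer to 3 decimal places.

0.933

After 'pass': P(spam) = 0.55·0.9000 / (0.55·0.9000 + 0.8·0.1000) ≈ 0.8609
After 'flag': P(spam) = 0.45·0.8609 / (0.45·0.8609 + 0.2·0.1391) ≈ 0.9330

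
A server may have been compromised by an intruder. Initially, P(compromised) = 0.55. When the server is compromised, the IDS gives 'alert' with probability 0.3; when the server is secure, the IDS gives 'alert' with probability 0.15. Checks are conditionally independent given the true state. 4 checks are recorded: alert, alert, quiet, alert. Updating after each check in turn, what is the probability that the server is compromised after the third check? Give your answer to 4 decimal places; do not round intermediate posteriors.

0.8010

After 'alert': P(compromised) = 0.3·0.5500 / (0.3·0.5500 + 0.15·0.4500) ≈ 0.7097
After 'alert': P(compromised) = 0.3·0.7097 / (0.3·0.7097 + 0.15·0.2903) ≈ 0.8302
After 'quiet': P(compromised) = 0.7·0.8302 / (0.7·0.8302 + 0.85·0.1698) ≈ 0.8010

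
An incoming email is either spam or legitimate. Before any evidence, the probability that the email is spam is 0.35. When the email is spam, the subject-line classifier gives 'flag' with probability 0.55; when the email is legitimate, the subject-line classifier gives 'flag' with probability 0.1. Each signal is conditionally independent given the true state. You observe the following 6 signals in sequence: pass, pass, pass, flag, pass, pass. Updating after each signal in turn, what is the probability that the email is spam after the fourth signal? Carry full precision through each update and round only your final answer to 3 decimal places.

After 'pass': P(spam) = 0.45·0.3500 / (0.45·0.3500 + 0.9·0.6500) ≈ 0.2121
After 'pass': P(spam) = 0.45·0.2121 / (0.45·0.2121 + 0.9·0.7879) ≈ 0.1186
After 'pass': P(spam) = 0.45·0.1186 / (0.45·0.1186 + 0.9·0.8814) ≈ 0.0631
After 'flag': P(spam) = 0.55·0.0631 / (0.55·0.0631 + 0.1·0.9369) ≈ 0.2702

0.270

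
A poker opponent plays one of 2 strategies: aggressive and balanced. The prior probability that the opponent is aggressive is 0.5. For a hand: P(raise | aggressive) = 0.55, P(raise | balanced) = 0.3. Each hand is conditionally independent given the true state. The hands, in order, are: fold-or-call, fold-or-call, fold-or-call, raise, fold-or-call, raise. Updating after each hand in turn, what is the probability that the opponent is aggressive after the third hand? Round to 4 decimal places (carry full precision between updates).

After 'fold-or-call': P(aggressive) = 0.45·0.5000 / (0.45·0.5000 + 0.7·0.5000) ≈ 0.3913
After 'fold-or-call': P(aggressive) = 0.45·0.3913 / (0.45·0.3913 + 0.7·0.6087) ≈ 0.2924
After 'fold-or-call': P(aggressive) = 0.45·0.2924 / (0.45·0.2924 + 0.7·0.7076) ≈ 0.2099

0.2099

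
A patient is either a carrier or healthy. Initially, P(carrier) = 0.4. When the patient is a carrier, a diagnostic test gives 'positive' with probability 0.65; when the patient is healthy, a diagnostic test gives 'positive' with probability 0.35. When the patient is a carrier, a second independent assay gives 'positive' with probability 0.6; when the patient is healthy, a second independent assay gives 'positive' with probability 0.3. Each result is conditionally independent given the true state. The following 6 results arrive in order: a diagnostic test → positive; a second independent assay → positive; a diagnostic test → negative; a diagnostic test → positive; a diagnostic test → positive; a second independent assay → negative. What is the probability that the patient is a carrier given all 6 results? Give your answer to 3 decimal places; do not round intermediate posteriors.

0.724

After a diagnostic test='positive': P(carrier) = 0.65·0.4000 / (0.65·0.4000 + 0.35·0.6000) ≈ 0.5532
After a second independent assay='positive': P(carrier) = 0.6·0.5532 / (0.6·0.5532 + 0.3·0.4468) ≈ 0.7123
After a diagnostic test='negative': P(carrier) = 0.35·0.7123 / (0.35·0.7123 + 0.65·0.2877) ≈ 0.5714
After a diagnostic test='positive': P(carrier) = 0.65·0.5714 / (0.65·0.5714 + 0.35·0.4286) ≈ 0.7123
After a diagnostic test='positive': P(carrier) = 0.65·0.7123 / (0.65·0.7123 + 0.35·0.2877) ≈ 0.8214
After a second independent assay='negative': P(carrier) = 0.4·0.8214 / (0.4·0.8214 + 0.7·0.1786) ≈ 0.7244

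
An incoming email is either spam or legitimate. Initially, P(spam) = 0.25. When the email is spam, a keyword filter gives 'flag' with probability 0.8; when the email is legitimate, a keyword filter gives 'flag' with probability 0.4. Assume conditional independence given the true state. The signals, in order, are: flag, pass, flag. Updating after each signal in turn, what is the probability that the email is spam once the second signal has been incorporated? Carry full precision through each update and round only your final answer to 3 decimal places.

0.182

Apply Bayes' rule sequentially, carrying P(spam) forward.
After 'flag': P(spam) = 0.8·0.2500 / (0.8·0.2500 + 0.4·0.7500) ≈ 0.4000
After 'pass': P(spam) = 0.2·0.4000 / (0.2·0.4000 + 0.6·0.6000) ≈ 0.1818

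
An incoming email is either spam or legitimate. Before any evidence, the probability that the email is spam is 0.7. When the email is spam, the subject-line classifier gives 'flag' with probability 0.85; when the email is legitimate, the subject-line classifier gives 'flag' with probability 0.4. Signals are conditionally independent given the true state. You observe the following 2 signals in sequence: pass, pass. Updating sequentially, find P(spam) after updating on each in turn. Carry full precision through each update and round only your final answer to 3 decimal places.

After 'pass': P(spam) = 0.15·0.7000 / (0.15·0.7000 + 0.6·0.3000) ≈ 0.3684
After 'pass': P(spam) = 0.15·0.3684 / (0.15·0.3684 + 0.6·0.6316) ≈ 0.1273

0.127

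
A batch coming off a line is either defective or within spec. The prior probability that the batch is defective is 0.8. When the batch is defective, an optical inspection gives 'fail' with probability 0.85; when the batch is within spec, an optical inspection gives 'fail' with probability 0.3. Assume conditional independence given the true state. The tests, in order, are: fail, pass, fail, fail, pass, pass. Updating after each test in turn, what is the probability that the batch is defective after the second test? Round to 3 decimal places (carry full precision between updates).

0.708

After 'fail': P(defective) = 0.85·0.8000 / (0.85·0.8000 + 0.3·0.2000) ≈ 0.9189
After 'pass': P(defective) = 0.15·0.9189 / (0.15·0.9189 + 0.7·0.0811) ≈ 0.7083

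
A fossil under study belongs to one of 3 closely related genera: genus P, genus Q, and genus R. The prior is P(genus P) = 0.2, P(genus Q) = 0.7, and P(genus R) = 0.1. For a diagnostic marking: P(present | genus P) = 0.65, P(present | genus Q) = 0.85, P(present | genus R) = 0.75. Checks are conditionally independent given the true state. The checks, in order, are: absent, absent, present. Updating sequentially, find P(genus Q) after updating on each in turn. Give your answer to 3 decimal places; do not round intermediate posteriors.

After 'absent': normaliser = 0.35·0.2000 + 0.15·0.7000 + 0.25·0.1000; P(genus P) ≈ 0.3500, P(genus Q) ≈ 0.5250, P(genus R) ≈ 0.1250
After 'absent': normaliser = 0.35·0.3500 + 0.15·0.5250 + 0.25·0.1250; P(genus P) ≈ 0.5269, P(genus Q) ≈ 0.3387, P(genus R) ≈ 0.1344
After 'present': normaliser = 0.65·0.5269 + 0.85·0.3387 + 0.75·0.1344; P(genus P) ≈ 0.4684, P(genus Q) ≈ 0.3937, P(genus R) ≈ 0.1379

0.394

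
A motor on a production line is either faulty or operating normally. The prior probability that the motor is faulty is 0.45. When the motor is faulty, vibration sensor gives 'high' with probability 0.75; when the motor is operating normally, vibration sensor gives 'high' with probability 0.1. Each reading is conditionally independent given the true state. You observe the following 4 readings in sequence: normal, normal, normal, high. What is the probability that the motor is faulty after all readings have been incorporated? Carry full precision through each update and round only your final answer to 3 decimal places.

0.116

After 'normal': P(faulty) = 0.25·0.4500 / (0.25·0.4500 + 0.9·0.5500) ≈ 0.1852
After 'normal': P(faulty) = 0.25·0.1852 / (0.25·0.1852 + 0.9·0.8148) ≈ 0.0594
After 'normal': P(faulty) = 0.25·0.0594 / (0.25·0.0594 + 0.9·0.9406) ≈ 0.0172
After 'high': P(faulty) = 0.75·0.0172 / (0.75·0.0172 + 0.1·0.9828) ≈ 0.1162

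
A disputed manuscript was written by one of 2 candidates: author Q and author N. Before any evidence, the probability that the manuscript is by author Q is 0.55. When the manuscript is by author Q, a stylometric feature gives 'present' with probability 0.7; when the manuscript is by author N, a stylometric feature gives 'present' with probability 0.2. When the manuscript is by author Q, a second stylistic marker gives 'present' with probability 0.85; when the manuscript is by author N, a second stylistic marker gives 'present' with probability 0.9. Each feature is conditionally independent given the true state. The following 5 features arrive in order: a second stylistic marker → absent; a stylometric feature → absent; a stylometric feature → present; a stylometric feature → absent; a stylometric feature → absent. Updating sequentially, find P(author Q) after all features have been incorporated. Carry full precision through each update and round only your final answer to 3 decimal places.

0.253

After a second stylistic marker='absent': P(author Q) = 0.15·0.5500 / (0.15·0.5500 + 0.1·0.4500) ≈ 0.6471
After a stylometric feature='absent': P(author Q) = 0.3·0.6471 / (0.3·0.6471 + 0.8·0.3529) ≈ 0.4074
After a stylometric feature='present': P(author Q) = 0.7·0.4074 / (0.7·0.4074 + 0.2·0.5926) ≈ 0.7064
After a stylometric feature='absent': P(author Q) = 0.3·0.7064 / (0.3·0.7064 + 0.8·0.2936) ≈ 0.4743
After a stylometric feature='absent': P(author Q) = 0.3·0.4743 / (0.3·0.4743 + 0.8·0.5257) ≈ 0.2528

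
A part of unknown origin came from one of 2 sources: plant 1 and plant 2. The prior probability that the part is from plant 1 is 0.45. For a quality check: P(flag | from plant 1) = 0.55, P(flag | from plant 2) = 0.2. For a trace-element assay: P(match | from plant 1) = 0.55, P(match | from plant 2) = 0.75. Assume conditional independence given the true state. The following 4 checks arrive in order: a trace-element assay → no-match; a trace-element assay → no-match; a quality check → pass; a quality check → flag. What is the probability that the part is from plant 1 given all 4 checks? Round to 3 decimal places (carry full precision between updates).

0.804

Each posterior becomes the prior for the next update.
After a trace-element assay='no-match': P(plant 1) = 0.45·0.4500 / (0.45·0.4500 + 0.25·0.5500) ≈ 0.5956
After a trace-element assay='no-match': P(plant 1) = 0.45·0.5956 / (0.45·0.5956 + 0.25·0.4044) ≈ 0.7261
After a quality check='pass': P(plant 1) = 0.45·0.7261 / (0.45·0.7261 + 0.8·0.2739) ≈ 0.5986
After a quality check='flag': P(plant 1) = 0.55·0.5986 / (0.55·0.5986 + 0.2·0.4014) ≈ 0.8039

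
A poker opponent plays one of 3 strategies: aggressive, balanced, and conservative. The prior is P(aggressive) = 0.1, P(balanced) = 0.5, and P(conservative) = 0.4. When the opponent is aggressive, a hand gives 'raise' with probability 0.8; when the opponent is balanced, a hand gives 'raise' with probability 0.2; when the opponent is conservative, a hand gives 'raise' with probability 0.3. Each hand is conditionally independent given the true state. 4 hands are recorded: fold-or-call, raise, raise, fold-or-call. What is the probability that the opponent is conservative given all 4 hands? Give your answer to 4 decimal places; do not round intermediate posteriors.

0.5345

After 'fold-or-call': normaliser = 0.2·0.1000 + 0.8·0.5000 + 0.7·0.4000; P(aggressive) ≈ 0.0286, P(balanced) ≈ 0.5714, P(conservative) ≈ 0.4000
After 'raise': normaliser = 0.8·0.0286 + 0.2·0.5714 + 0.3·0.4000; P(aggressive) ≈ 0.0889, P(balanced) ≈ 0.4444, P(conservative) ≈ 0.4667
After 'raise': normaliser = 0.8·0.0889 + 0.2·0.4444 + 0.3·0.4667; P(aggressive) ≈ 0.2370, P(balanced) ≈ 0.2963, P(conservative) ≈ 0.4667
After 'fold-or-call': normaliser = 0.2·0.2370 + 0.8·0.2963 + 0.7·0.4667; P(aggressive) ≈ 0.0776, P(balanced) ≈ 0.3879, P(conservative) ≈ 0.5345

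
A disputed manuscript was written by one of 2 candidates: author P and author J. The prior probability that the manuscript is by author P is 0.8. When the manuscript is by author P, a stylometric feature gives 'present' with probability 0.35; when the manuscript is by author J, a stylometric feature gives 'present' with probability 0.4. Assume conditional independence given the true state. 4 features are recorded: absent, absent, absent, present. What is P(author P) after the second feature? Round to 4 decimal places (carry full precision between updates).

0.8244

After 'absent': P(author P) = 0.65·0.8000 / (0.65·0.8000 + 0.6·0.2000) ≈ 0.8125
After 'absent': P(author P) = 0.65·0.8125 / (0.65·0.8125 + 0.6·0.1875) ≈ 0.8244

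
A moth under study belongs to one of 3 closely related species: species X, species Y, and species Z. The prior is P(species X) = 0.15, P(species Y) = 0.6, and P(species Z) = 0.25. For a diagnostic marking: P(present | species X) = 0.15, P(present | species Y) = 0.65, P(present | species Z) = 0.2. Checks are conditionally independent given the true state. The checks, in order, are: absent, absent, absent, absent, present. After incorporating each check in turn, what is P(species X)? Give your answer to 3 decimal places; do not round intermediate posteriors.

0.308

After 'absent': normaliser = 0.85·0.1500 + 0.35·0.6000 + 0.8·0.2500; P(species X) ≈ 0.2372, P(species Y) ≈ 0.3907, P(species Z) ≈ 0.3721
After 'absent': normaliser = 0.85·0.2372 + 0.35·0.3907 + 0.8·0.3721; P(species X) ≈ 0.3170, P(species Y) ≈ 0.2150, P(species Z) ≈ 0.4680
After 'absent': normaliser = 0.85·0.3170 + 0.35·0.2150 + 0.8·0.4680; P(species X) ≈ 0.3747, P(species Y) ≈ 0.1046, P(species Z) ≈ 0.5207
After 'absent': normaliser = 0.85·0.3747 + 0.35·0.1046 + 0.8·0.5207; P(species X) ≈ 0.4128, P(species Y) ≈ 0.0475, P(species Z) ≈ 0.5398
After 'present': normaliser = 0.15·0.4128 + 0.65·0.0475 + 0.2·0.5398; P(species X) ≈ 0.3085, P(species Y) ≈ 0.1537, P(species Z) ≈ 0.5378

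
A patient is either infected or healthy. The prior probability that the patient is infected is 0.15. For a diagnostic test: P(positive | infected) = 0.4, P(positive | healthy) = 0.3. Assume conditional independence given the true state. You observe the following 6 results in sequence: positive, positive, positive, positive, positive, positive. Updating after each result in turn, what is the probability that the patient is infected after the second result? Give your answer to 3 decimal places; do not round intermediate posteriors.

Apply Bayes' rule sequentially, carrying P(infected) forward.
After 'positive': P(infected) = 0.4·0.1500 / (0.4·0.1500 + 0.3·0.8500) ≈ 0.1905
After 'positive': P(infected) = 0.4·0.1905 / (0.4·0.1905 + 0.3·0.8095) ≈ 0.2388

0.239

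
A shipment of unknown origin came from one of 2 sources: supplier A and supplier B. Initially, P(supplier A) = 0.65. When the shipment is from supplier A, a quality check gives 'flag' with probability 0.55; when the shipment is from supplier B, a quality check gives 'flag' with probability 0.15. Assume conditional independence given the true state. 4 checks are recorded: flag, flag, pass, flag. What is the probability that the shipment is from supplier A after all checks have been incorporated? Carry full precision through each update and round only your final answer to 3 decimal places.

Each posterior becomes the prior for the next update.
After 'flag': P(supplier A) = 0.55·0.6500 / (0.55·0.6500 + 0.15·0.3500) ≈ 0.8720
After 'flag': P(supplier A) = 0.55·0.8720 / (0.55·0.8720 + 0.15·0.1280) ≈ 0.9615
After 'pass': P(supplier A) = 0.45·0.9615 / (0.45·0.9615 + 0.85·0.0385) ≈ 0.9297
After 'flag': P(supplier A) = 0.55·0.9297 / (0.55·0.9297 + 0.15·0.0703) ≈ 0.9798

0.980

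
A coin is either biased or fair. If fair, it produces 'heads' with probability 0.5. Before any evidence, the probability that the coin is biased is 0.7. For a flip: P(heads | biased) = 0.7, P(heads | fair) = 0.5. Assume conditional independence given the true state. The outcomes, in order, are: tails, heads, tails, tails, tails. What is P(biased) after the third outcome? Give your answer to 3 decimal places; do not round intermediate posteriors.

0.540

After 'tails': P(biased) = 0.3·0.7000 / (0.3·0.7000 + 0.5·0.3000) ≈ 0.5833
After 'heads': P(biased) = 0.7·0.5833 / (0.7·0.5833 + 0.5·0.4167) ≈ 0.6622
After 'tails': P(biased) = 0.3·0.6622 / (0.3·0.6622 + 0.5·0.3378) ≈ 0.5404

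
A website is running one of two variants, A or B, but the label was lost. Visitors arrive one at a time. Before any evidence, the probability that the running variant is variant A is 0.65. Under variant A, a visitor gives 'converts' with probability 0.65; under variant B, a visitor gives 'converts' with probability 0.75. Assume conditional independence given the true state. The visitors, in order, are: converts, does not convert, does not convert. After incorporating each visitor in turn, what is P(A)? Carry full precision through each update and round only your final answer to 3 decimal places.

Each posterior becomes the prior for the next update.
After 'converts': P(A) = 0.65·0.6500 / (0.65·0.6500 + 0.75·0.3500) ≈ 0.6168
After 'does not convert': P(A) = 0.35·0.6168 / (0.35·0.6168 + 0.25·0.3832) ≈ 0.6926
After 'does not convert': P(A) = 0.35·0.6926 / (0.35·0.6926 + 0.25·0.3074) ≈ 0.7593

0.759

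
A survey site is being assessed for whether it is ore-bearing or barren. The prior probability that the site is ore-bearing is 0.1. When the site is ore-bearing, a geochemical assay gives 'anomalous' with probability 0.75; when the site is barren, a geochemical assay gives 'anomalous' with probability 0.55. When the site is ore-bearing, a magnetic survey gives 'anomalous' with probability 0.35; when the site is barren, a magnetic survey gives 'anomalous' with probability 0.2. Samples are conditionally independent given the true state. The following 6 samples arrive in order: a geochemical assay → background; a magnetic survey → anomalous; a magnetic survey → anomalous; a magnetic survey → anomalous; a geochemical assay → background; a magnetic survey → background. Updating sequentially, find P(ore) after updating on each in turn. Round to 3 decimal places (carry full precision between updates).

0.130

After a geochemical assay='background': P(ore) = 0.25·0.1000 / (0.25·0.1000 + 0.45·0.9000) ≈ 0.0581
After a magnetic survey='anomalous': P(ore) = 0.35·0.0581 / (0.35·0.0581 + 0.2·0.9419) ≈ 0.0975
After a magnetic survey='anomalous': P(ore) = 0.35·0.0975 / (0.35·0.0975 + 0.2·0.9025) ≈ 0.1590
After a magnetic survey='anomalous': P(ore) = 0.35·0.1590 / (0.35·0.1590 + 0.2·0.8410) ≈ 0.2486
After a geochemical assay='background': P(ore) = 0.25·0.2486 / (0.25·0.2486 + 0.45·0.7514) ≈ 0.1553
After a magnetic survey='background': P(ore) = 0.65·0.1553 / (0.65·0.1553 + 0.8·0.8447) ≈ 0.1299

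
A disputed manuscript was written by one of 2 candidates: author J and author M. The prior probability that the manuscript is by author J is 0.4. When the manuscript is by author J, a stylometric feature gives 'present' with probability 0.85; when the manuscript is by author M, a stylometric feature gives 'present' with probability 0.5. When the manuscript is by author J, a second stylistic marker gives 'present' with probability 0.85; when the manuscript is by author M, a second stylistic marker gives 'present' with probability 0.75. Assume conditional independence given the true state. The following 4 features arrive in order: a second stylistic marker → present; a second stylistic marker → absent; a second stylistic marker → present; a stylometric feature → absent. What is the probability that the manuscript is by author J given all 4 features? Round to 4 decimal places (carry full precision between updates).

0.1335

Each posterior becomes the prior for the next update.
After a second stylistic marker='present': P(author J) = 0.85·0.4000 / (0.85·0.4000 + 0.75·0.6000) ≈ 0.4304
After a second stylistic marker='absent': P(author J) = 0.15·0.4304 / (0.15·0.4304 + 0.25·0.5696) ≈ 0.3119
After a second stylistic marker='present': P(author J) = 0.85·0.3119 / (0.85·0.3119 + 0.75·0.6881) ≈ 0.3394
After a stylometric feature='absent': P(author J) = 0.15·0.3394 / (0.15·0.3394 + 0.5·0.6606) ≈ 0.1335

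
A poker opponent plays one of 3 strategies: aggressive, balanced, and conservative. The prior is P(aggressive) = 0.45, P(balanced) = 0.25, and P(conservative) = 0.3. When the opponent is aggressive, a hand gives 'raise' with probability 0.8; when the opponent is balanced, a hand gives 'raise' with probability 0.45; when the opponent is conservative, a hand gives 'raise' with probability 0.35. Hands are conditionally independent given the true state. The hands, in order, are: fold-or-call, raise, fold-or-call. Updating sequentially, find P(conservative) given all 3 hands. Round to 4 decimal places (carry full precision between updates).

0.4781

After 'fold-or-call': normaliser = 0.2·0.4500 + 0.55·0.2500 + 0.65·0.3000; P(aggressive) ≈ 0.2130, P(balanced) ≈ 0.3254, P(conservative) ≈ 0.4615
After 'raise': normaliser = 0.8·0.2130 + 0.45·0.3254 + 0.35·0.4615; P(aggressive) ≈ 0.3562, P(balanced) ≈ 0.3061, P(conservative) ≈ 0.3377
After 'fold-or-call': normaliser = 0.2·0.3562 + 0.55·0.3061 + 0.65·0.3377; P(aggressive) ≈ 0.1552, P(balanced) ≈ 0.3667, P(conservative) ≈ 0.4781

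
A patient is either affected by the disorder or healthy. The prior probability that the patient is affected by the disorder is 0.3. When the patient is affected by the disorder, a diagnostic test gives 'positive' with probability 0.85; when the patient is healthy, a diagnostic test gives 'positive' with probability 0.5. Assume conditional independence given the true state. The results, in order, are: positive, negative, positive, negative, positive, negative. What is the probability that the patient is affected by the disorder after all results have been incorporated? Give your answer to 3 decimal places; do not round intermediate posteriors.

0.054

Each posterior becomes the prior for the next update.
After 'positive': P(affected) = 0.85·0.3000 / (0.85·0.3000 + 0.5·0.7000) ≈ 0.4215
After 'negative': P(affected) = 0.15·0.4215 / (0.15·0.4215 + 0.5·0.5785) ≈ 0.1794
After 'positive': P(affected) = 0.85·0.1794 / (0.85·0.1794 + 0.5·0.8206) ≈ 0.2709
After 'negative': P(affected) = 0.15·0.2709 / (0.15·0.2709 + 0.5·0.7291) ≈ 0.1003
After 'positive': P(affected) = 0.85·0.1003 / (0.85·0.1003 + 0.5·0.8997) ≈ 0.1593
After 'negative': P(affected) = 0.15·0.1593 / (0.15·0.1593 + 0.5·0.8407) ≈ 0.0538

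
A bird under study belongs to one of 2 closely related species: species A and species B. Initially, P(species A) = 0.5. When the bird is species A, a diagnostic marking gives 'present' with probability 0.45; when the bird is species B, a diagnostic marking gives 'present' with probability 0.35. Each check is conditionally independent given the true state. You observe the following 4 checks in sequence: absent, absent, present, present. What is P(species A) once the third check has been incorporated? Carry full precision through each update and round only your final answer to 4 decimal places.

After 'absent': P(species A) = 0.55·0.5000 / (0.55·0.5000 + 0.65·0.5000) ≈ 0.4583
After 'absent': P(species A) = 0.55·0.4583 / (0.55·0.4583 + 0.65·0.5417) ≈ 0.4172
After 'present': P(species A) = 0.45·0.4172 / (0.45·0.4172 + 0.35·0.5828) ≈ 0.4793

0.4793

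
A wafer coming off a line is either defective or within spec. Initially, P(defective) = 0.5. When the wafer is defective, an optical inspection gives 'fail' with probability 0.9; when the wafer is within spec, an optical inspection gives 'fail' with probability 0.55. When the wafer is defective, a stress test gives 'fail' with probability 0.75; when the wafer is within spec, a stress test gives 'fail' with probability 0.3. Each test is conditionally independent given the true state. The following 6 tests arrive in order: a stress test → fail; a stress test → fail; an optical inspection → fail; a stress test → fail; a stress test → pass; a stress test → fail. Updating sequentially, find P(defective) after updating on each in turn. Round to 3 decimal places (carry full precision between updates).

0.958

After a stress test='fail': P(defective) = 0.75·0.5000 / (0.75·0.5000 + 0.3·0.5000) ≈ 0.7143
After a stress test='fail': P(defective) = 0.75·0.7143 / (0.75·0.7143 + 0.3·0.2857) ≈ 0.8621
After an optical inspection='fail': P(defective) = 0.9·0.8621 / (0.9·0.8621 + 0.55·0.1379) ≈ 0.9109
After a stress test='fail': P(defective) = 0.75·0.9109 / (0.75·0.9109 + 0.3·0.0891) ≈ 0.9624
After a stress test='pass': P(defective) = 0.25·0.9624 / (0.25·0.9624 + 0.7·0.0376) ≈ 0.9013
After a stress test='fail': P(defective) = 0.75·0.9013 / (0.75·0.9013 + 0.3·0.0987) ≈ 0.9580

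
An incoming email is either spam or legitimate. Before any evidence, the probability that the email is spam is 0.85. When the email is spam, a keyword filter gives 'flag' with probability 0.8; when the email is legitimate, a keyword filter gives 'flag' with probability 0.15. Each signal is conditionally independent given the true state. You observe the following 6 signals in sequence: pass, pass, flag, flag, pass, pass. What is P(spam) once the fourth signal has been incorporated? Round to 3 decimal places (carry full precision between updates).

0.899

Each posterior becomes the prior for the next update.
After 'pass': P(spam) = 0.2·0.8500 / (0.2·0.8500 + 0.85·0.1500) ≈ 0.5714
After 'pass': P(spam) = 0.2·0.5714 / (0.2·0.5714 + 0.85·0.4286) ≈ 0.2388
After 'flag': P(spam) = 0.8·0.2388 / (0.8·0.2388 + 0.15·0.7612) ≈ 0.6259
After 'flag': P(spam) = 0.8·0.6259 / (0.8·0.6259 + 0.15·0.3741) ≈ 0.8992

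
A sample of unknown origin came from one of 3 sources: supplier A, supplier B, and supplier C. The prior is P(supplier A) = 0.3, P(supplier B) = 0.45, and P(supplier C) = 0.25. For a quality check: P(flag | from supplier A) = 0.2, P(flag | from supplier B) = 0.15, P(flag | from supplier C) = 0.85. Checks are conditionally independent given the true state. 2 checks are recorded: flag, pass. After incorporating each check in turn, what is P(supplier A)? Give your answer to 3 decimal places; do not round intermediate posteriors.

After 'flag': normaliser = 0.2·0.3000 + 0.15·0.4500 + 0.85·0.2500; P(supplier A) ≈ 0.1765, P(supplier B) ≈ 0.1985, P(supplier C) ≈ 0.6250
After 'pass': normaliser = 0.8·0.1765 + 0.85·0.1985 + 0.15·0.6250; P(supplier A) ≈ 0.3497, P(supplier B) ≈ 0.4180, P(supplier C) ≈ 0.2322

0.350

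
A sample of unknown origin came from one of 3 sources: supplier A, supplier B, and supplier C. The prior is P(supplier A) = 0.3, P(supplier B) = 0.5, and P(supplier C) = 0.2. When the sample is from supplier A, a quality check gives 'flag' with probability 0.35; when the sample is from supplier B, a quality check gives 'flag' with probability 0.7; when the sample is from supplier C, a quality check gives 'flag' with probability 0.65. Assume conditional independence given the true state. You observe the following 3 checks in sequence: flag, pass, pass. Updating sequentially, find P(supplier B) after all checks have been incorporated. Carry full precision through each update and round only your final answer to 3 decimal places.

After 'flag': normaliser = 0.35·0.3000 + 0.7·0.5000 + 0.65·0.2000; P(supplier A) ≈ 0.1795, P(supplier B) ≈ 0.5983, P(supplier C) ≈ 0.2222
After 'pass': normaliser = 0.65·0.1795 + 0.3·0.5983 + 0.35·0.2222; P(supplier A) ≈ 0.3120, P(supplier B) ≈ 0.4800, P(supplier C) ≈ 0.2080
After 'pass': normaliser = 0.65·0.3120 + 0.3·0.4800 + 0.35·0.2080; P(supplier A) ≈ 0.4833, P(supplier B) ≈ 0.3432, P(supplier C) ≈ 0.1735

0.343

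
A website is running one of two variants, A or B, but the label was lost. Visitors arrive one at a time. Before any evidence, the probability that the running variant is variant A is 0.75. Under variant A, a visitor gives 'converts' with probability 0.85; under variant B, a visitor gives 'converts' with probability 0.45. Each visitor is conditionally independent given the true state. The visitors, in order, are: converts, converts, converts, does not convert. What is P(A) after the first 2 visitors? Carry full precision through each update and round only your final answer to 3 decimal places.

After 'converts': P(A) = 0.85·0.7500 / (0.85·0.7500 + 0.45·0.2500) ≈ 0.8500
After 'converts': P(A) = 0.85·0.8500 / (0.85·0.8500 + 0.45·0.1500) ≈ 0.9146

0.915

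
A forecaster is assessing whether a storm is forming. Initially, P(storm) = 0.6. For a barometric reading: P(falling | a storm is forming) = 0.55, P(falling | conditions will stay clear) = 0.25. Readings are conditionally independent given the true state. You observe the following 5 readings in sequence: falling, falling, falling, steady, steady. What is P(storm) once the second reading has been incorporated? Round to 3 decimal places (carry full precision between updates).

After 'falling': P(storm) = 0.55·0.6000 / (0.55·0.6000 + 0.25·0.4000) ≈ 0.7674
After 'falling': P(storm) = 0.55·0.7674 / (0.55·0.7674 + 0.25·0.2326) ≈ 0.8789

0.879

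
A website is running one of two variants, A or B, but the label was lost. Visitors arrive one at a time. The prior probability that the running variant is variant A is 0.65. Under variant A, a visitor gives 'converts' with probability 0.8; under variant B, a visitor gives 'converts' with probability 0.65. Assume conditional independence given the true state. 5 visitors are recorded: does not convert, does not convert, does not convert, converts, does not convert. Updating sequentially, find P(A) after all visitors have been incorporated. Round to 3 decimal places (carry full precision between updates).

0.196

After 'does not convert': P(A) = 0.2·0.6500 / (0.2·0.6500 + 0.35·0.3500) ≈ 0.5149
After 'does not convert': P(A) = 0.2·0.5149 / (0.2·0.5149 + 0.35·0.4851) ≈ 0.3775
After 'does not convert': P(A) = 0.2·0.3775 / (0.2·0.3775 + 0.35·0.6225) ≈ 0.2573
After 'converts': P(A) = 0.8·0.2573 / (0.8·0.2573 + 0.65·0.7427) ≈ 0.2990
After 'does not convert': P(A) = 0.2·0.2990 / (0.2·0.2990 + 0.35·0.7010) ≈ 0.1960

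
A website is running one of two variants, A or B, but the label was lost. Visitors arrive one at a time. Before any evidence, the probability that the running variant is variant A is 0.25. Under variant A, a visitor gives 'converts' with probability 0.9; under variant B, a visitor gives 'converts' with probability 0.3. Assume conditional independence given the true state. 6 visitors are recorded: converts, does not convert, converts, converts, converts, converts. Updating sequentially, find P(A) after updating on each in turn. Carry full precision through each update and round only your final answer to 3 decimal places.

Each posterior becomes the prior for the next update.
After 'converts': P(A) = 0.9·0.2500 / (0.9·0.2500 + 0.3·0.7500) ≈ 0.5000
After 'does not convert': P(A) = 0.1·0.5000 / (0.1·0.5000 + 0.7·0.5000) ≈ 0.1250
After 'converts': P(A) = 0.9·0.1250 / (0.9·0.1250 + 0.3·0.8750) ≈ 0.3000
After 'converts': P(A) = 0.9·0.3000 / (0.9·0.3000 + 0.3·0.7000) ≈ 0.5625
After 'converts': P(A) = 0.9·0.5625 / (0.9·0.5625 + 0.3·0.4375) ≈ 0.7941
After 'converts': P(A) = 0.9·0.7941 / (0.9·0.7941 + 0.3·0.2059) ≈ 0.9205

0.920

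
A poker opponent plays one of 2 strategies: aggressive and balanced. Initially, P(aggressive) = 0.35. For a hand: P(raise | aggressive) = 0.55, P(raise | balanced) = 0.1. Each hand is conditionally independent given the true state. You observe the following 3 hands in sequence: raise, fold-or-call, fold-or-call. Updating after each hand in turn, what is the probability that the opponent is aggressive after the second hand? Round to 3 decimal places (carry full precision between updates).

After 'raise': P(aggressive) = 0.55·0.3500 / (0.55·0.3500 + 0.1·0.6500) ≈ 0.7476
After 'fold-or-call': P(aggressive) = 0.45·0.7476 / (0.45·0.7476 + 0.9·0.2524) ≈ 0.5969

0.597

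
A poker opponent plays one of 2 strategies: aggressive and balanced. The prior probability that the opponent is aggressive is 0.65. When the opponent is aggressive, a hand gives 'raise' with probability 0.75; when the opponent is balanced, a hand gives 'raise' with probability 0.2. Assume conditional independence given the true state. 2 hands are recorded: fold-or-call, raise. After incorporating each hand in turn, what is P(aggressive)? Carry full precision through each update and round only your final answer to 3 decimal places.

After 'fold-or-call': P(aggressive) = 0.25·0.6500 / (0.25·0.6500 + 0.8·0.3500) ≈ 0.3672
After 'raise': P(aggressive) = 0.75·0.3672 / (0.75·0.3672 + 0.2·0.6328) ≈ 0.6852

0.685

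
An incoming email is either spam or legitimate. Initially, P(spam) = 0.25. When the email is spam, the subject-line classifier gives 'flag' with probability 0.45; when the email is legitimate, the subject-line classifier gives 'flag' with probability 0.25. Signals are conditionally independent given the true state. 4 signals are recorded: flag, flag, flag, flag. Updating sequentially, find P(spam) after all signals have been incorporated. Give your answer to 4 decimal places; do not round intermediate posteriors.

0.7777

After 'flag': P(spam) = 0.45·0.2500 / (0.45·0.2500 + 0.25·0.7500) ≈ 0.3750
After 'flag': P(spam) = 0.45·0.3750 / (0.45·0.3750 + 0.25·0.6250) ≈ 0.5192
After 'flag': P(spam) = 0.45·0.5192 / (0.45·0.5192 + 0.25·0.4808) ≈ 0.6603
After 'flag': P(spam) = 0.45·0.6603 / (0.45·0.6603 + 0.25·0.3397) ≈ 0.7777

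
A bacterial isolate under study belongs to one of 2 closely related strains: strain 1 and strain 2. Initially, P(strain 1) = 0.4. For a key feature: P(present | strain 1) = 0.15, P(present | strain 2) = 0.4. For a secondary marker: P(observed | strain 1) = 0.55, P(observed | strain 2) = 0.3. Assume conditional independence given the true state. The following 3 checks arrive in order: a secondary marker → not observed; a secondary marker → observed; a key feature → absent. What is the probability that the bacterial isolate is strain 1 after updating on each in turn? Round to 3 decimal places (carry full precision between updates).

After a secondary marker='not observed': P(strain 1) = 0.45·0.4000 / (0.45·0.4000 + 0.7·0.6000) ≈ 0.3000
After a secondary marker='observed': P(strain 1) = 0.55·0.3000 / (0.55·0.3000 + 0.3·0.7000) ≈ 0.4400
After a key feature='absent': P(strain 1) = 0.85·0.4400 / (0.85·0.4400 + 0.6·0.5600) ≈ 0.5268

0.527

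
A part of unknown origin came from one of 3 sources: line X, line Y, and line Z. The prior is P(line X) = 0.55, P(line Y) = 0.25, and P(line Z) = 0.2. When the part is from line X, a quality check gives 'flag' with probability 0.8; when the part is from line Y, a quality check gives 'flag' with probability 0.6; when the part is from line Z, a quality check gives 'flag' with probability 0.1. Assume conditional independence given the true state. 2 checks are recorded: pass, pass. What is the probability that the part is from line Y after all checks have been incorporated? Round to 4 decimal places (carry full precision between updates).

0.1786

After 'pass': normaliser = 0.2·0.5500 + 0.4·0.2500 + 0.9·0.2000; P(line X) ≈ 0.2821, P(line Y) ≈ 0.2564, P(line Z) ≈ 0.4615
After 'pass': normaliser = 0.2·0.2821 + 0.4·0.2564 + 0.9·0.4615; P(line X) ≈ 0.0982, P(line Y) ≈ 0.1786, P(line Z) ≈ 0.7232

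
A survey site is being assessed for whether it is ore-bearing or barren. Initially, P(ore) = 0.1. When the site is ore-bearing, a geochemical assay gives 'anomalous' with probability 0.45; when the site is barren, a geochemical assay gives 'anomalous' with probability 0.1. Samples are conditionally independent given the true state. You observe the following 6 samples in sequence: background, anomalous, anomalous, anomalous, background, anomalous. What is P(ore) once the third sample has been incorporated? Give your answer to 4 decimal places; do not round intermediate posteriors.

Each posterior becomes the prior for the next update.
After 'background': P(ore) = 0.55·0.1000 / (0.55·0.1000 + 0.9·0.9000) ≈ 0.0636
After 'anomalous': P(ore) = 0.45·0.0636 / (0.45·0.0636 + 0.1·0.9364) ≈ 0.2340
After 'anomalous': P(ore) = 0.45·0.2340 / (0.45·0.2340 + 0.1·0.7660) ≈ 0.5789

0.5789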